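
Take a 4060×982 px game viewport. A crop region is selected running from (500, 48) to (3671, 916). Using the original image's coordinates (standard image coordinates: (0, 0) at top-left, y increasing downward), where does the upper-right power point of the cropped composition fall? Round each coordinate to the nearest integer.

Crop width = 3671 − 500 = 3171 px; one third is 1057.00 px.
Crop height = 916 − 48 = 868 px; one third is 289.33 px.
The upper-right point is two-thirds across and one-third down within the crop:
x = 500 + 2 × 1057.00 ≈ 2614; y = 48 + 1 × 289.33 ≈ 337.

(2614, 337)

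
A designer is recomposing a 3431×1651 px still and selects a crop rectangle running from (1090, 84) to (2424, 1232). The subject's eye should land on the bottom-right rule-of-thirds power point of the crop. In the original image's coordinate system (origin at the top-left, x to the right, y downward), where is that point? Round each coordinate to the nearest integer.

(1979, 849)

Crop width = 2424 − 1090 = 1334 px; one third is 444.67 px.
Crop height = 1232 − 84 = 1148 px; one third is 382.67 px.
The bottom-right point is two-thirds across and two-thirds down within the crop:
x = 1090 + 2 × 444.67 ≈ 1979; y = 84 + 2 × 382.67 ≈ 849.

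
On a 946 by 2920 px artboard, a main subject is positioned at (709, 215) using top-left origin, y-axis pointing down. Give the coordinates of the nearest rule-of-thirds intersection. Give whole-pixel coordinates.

Third lines: x ∈ {315, 631}, y ∈ {973, 1947}.
709 is closer to x = 631; 215 is closer to y = 973.
So the nearest intersection is the upper-right power point.

x = 631 px, y = 973 px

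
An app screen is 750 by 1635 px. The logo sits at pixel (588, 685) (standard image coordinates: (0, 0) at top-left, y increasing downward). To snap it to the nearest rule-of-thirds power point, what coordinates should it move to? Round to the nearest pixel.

Third lines: x ∈ {250, 500}, y ∈ {545, 1090}.
588 is closer to x = 500; 685 is closer to y = 545.
So the nearest intersection is the upper-right power point.

x = 500 px, y = 545 px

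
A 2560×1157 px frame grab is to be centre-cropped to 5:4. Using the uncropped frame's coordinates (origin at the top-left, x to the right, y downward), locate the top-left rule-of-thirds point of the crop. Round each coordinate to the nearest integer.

2560/1157 > 5/4, so the 5:4 crop keeps the full height 1157 and trims width to 1157 × 5/4 = 1446.25 px.
Left offset = (2560 − 1446.25)/2 = 556.88 px; top offset = 0.
Top-left is one-third across and one-third down within the crop:
x = 556.88 + 1 × 1446.25/3 ≈ 1039; y = 0.00 + 1 × 1157.00/3 ≈ 386.

(1039, 386)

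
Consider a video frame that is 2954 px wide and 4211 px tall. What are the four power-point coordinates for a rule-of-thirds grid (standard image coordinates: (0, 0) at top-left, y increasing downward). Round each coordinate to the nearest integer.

One third of 2954 is 984.67; one third of 4211 is 1403.67.
Vertical third lines at x = 985 and x = 1969; horizontal third lines at y = 1404 and y = 2807.

(985, 1404), (1969, 1404), (985, 2807), (1969, 2807)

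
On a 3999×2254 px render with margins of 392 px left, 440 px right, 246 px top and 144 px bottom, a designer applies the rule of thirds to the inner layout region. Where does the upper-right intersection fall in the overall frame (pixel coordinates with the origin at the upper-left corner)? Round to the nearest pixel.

Content width = 3999 − 392 − 440 = 3167 px; content height = 2254 − 246 − 144 = 1864 px.
Upper-right is two-thirds across and one-third down within the inner layout region.
x = 392 + 2 × 3167/3 = 392 + 2111.33 ≈ 2503
y = 246 + 1 × 1864/3 = 246 + 621.33 ≈ 867

(2503, 867)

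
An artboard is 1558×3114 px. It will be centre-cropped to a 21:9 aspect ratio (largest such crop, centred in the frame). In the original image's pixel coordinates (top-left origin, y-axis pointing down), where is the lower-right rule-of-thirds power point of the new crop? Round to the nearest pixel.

1558/3114 < 21/9, so the 21:9 crop keeps the full width 1558 and trims height to 1558 × 9/21 = 667.71 px.
Top offset = (3114 − 667.71)/2 = 1223.14 px; left offset = 0.
Lower-right is two-thirds across and two-thirds down within the crop:
x = 0.00 + 2 × 1558.00/3 ≈ 1039; y = 1223.14 + 2 × 667.71/3 ≈ 1668.

(1039, 1668)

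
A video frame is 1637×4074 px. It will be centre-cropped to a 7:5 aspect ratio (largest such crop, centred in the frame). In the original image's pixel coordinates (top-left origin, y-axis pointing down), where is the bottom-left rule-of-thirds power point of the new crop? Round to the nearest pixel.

(546, 2232)

1637/4074 < 7/5, so the 7:5 crop keeps the full width 1637 and trims height to 1637 × 5/7 = 1169.29 px.
Top offset = (4074 − 1169.29)/2 = 1452.36 px; left offset = 0.
Bottom-left is one-third across and two-thirds down within the crop:
x = 0.00 + 1 × 1637.00/3 ≈ 546; y = 1452.36 + 2 × 1169.29/3 ≈ 2232.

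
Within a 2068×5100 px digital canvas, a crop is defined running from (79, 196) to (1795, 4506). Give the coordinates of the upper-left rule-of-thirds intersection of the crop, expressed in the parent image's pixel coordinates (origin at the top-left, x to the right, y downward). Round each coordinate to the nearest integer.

x = 651 px, y = 1633 px

Crop width = 1795 − 79 = 1716 px; one third is 572.00 px.
Crop height = 4506 − 196 = 4310 px; one third is 1436.67 px.
The upper-left point is one-third across and one-third down within the crop:
x = 79 + 1 × 572.00 ≈ 651; y = 196 + 1 × 1436.67 ≈ 1633.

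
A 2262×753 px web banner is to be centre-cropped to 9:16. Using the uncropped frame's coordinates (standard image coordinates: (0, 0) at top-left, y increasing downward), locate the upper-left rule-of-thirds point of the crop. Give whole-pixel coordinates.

2262/753 > 9/16, so the 9:16 crop keeps the full height 753 and trims width to 753 × 9/16 = 423.56 px.
Left offset = (2262 − 423.56)/2 = 919.22 px; top offset = 0.
Upper-left is one-third across and one-third down within the crop:
x = 919.22 + 1 × 423.56/3 ≈ 1060; y = 0.00 + 1 × 753.00/3 ≈ 251.

x = 1060 px, y = 251 px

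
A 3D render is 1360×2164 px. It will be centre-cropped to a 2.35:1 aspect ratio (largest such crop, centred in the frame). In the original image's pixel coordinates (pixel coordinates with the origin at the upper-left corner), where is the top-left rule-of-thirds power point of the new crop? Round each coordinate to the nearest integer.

x = 453 px, y = 986 px

1360/2164 < 2.35/1, so the 2.35:1 crop keeps the full width 1360 and trims height to 1360 × 1/2.35 = 578.72 px.
Top offset = (2164 − 578.72)/2 = 792.64 px; left offset = 0.
Top-left is one-third across and one-third down within the crop:
x = 0.00 + 1 × 1360.00/3 ≈ 453; y = 792.64 + 1 × 578.72/3 ≈ 986.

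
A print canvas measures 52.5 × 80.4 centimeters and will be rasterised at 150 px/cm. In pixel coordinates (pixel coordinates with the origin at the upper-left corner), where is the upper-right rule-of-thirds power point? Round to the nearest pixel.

x = 5250 px, y = 4020 px

In pixels the canvas is 52.5 × 150 = 7875 wide and 80.4 × 150 = 12060 tall.
The upper-right point is two-thirds across and one-third down:
x = 2 × 7875/3 ≈ 5250; y = 1 × 12060/3 ≈ 4020.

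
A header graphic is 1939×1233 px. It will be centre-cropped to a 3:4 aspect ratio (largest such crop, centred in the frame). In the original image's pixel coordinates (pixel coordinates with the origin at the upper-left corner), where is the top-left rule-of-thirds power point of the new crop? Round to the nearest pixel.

x = 815 px, y = 411 px

1939/1233 > 3/4, so the 3:4 crop keeps the full height 1233 and trims width to 1233 × 3/4 = 924.75 px.
Left offset = (1939 − 924.75)/2 = 507.12 px; top offset = 0.
Top-left is one-third across and one-third down within the crop:
x = 507.12 + 1 × 924.75/3 ≈ 815; y = 0.00 + 1 × 1233.00/3 ≈ 411.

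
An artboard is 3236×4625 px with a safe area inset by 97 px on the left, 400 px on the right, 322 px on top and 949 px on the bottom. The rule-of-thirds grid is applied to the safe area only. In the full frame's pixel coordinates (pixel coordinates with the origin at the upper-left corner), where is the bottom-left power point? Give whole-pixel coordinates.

x = 1010 px, y = 2558 px

Content width = 3236 − 97 − 400 = 2739 px; content height = 4625 − 322 − 949 = 3354 px.
Bottom-left is one-third across and two-thirds down within the safe area.
x = 97 + 1 × 2739/3 = 97 + 913.00 ≈ 1010
y = 322 + 2 × 3354/3 = 322 + 2236.00 ≈ 2558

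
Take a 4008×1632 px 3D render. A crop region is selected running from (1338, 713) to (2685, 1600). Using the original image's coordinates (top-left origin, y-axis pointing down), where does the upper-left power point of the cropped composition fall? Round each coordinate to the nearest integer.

x = 1787 px, y = 1009 px

Crop width = 2685 − 1338 = 1347 px; one third is 449.00 px.
Crop height = 1600 − 713 = 887 px; one third is 295.67 px.
The upper-left point is one-third across and one-third down within the crop:
x = 1338 + 1 × 449.00 ≈ 1787; y = 713 + 1 × 295.67 ≈ 1009.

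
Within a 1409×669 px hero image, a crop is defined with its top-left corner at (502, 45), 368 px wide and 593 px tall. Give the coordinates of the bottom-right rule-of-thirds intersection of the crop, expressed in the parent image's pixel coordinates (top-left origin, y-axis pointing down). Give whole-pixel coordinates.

One third of the crop width 368 is 122.67 px.
One third of the crop height 593 is 197.67 px.
The bottom-right point is two-thirds across and two-thirds down within the crop:
x = 502 + 2 × 122.67 ≈ 747; y = 45 + 2 × 197.67 ≈ 440.

x = 747 px, y = 440 px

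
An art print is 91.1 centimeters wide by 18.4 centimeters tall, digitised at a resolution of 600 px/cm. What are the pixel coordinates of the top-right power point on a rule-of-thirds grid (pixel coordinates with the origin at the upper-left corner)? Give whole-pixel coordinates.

x = 36440 px, y = 3680 px

In pixels the canvas is 91.1 × 600 = 54660 wide and 18.4 × 600 = 11040 tall.
The top-right point is two-thirds across and one-third down:
x = 2 × 54660/3 ≈ 36440; y = 1 × 11040/3 ≈ 3680.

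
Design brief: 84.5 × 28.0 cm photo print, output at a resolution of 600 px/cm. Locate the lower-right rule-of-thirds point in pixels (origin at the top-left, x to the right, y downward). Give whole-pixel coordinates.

In pixels the canvas is 84.5 × 600 = 50700 wide and 28.0 × 600 = 16800 tall.
The lower-right point is two-thirds across and two-thirds down:
x = 2 × 50700/3 ≈ 33800; y = 2 × 16800/3 ≈ 11200.

(33800, 11200)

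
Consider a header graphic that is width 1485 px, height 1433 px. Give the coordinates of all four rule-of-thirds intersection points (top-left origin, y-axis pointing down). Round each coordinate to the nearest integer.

(495, 478), (990, 478), (495, 955), (990, 955)

One third of 1485 is 495; one third of 1433 is 477.67.
Vertical third lines at x = 495 and x = 990; horizontal third lines at y = 478 and y = 955.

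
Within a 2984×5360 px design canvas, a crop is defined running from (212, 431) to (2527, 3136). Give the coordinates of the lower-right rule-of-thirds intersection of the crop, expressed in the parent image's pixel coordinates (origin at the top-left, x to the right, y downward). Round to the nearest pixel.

(1755, 2234)

Crop width = 2527 − 212 = 2315 px; one third is 771.67 px.
Crop height = 3136 − 431 = 2705 px; one third is 901.67 px.
The lower-right point is two-thirds across and two-thirds down within the crop:
x = 212 + 2 × 771.67 ≈ 1755; y = 431 + 2 × 901.67 ≈ 2234.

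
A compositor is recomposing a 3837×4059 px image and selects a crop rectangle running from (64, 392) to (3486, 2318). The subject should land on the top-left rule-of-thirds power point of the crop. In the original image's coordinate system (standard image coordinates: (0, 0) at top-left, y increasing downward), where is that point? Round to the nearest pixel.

Crop width = 3486 − 64 = 3422 px; one third is 1140.67 px.
Crop height = 2318 − 392 = 1926 px; one third is 642.00 px.
The top-left point is one-third across and one-third down within the crop:
x = 64 + 1 × 1140.67 ≈ 1205; y = 392 + 1 × 642.00 ≈ 1034.

x = 1205 px, y = 1034 px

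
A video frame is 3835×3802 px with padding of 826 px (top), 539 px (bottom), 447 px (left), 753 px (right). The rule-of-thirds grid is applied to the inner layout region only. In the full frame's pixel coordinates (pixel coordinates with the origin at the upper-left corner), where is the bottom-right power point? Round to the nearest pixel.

(2204, 2451)

Content width = 3835 − 447 − 753 = 2635 px; content height = 3802 − 826 − 539 = 2437 px.
Bottom-right is two-thirds across and two-thirds down within the inner layout region.
x = 447 + 2 × 2635/3 = 447 + 1756.67 ≈ 2204
y = 826 + 2 × 2437/3 = 826 + 1624.67 ≈ 2451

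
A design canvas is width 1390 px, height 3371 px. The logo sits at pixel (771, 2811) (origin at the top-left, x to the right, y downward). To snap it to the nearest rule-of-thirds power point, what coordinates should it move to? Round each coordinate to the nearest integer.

(927, 2247)

Third lines: x ∈ {463, 927}, y ∈ {1124, 2247}.
771 is closer to x = 927; 2811 is closer to y = 2247.
So the nearest intersection is the lower-right power point.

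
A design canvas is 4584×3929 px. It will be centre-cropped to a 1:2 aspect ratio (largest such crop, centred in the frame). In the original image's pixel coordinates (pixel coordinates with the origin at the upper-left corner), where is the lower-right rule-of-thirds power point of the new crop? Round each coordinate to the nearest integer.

(2619, 2619)

4584/3929 > 1/2, so the 1:2 crop keeps the full height 3929 and trims width to 3929 × 1/2 = 1964.50 px.
Left offset = (4584 − 1964.50)/2 = 1309.75 px; top offset = 0.
Lower-right is two-thirds across and two-thirds down within the crop:
x = 1309.75 + 2 × 1964.50/3 ≈ 2619; y = 0.00 + 2 × 3929.00/3 ≈ 2619.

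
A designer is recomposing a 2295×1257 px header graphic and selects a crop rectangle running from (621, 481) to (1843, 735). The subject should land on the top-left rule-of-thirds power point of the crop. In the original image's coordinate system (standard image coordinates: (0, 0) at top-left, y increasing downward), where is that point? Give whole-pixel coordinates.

(1028, 566)

Crop width = 1843 − 621 = 1222 px; one third is 407.33 px.
Crop height = 735 − 481 = 254 px; one third is 84.67 px.
The top-left point is one-third across and one-third down within the crop:
x = 621 + 1 × 407.33 ≈ 1028; y = 481 + 1 × 84.67 ≈ 566.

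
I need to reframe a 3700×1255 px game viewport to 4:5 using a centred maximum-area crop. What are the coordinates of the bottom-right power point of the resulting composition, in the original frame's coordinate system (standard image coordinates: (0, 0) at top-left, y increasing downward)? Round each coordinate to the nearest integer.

x = 2017 px, y = 837 px

3700/1255 > 4/5, so the 4:5 crop keeps the full height 1255 and trims width to 1255 × 4/5 = 1004.00 px.
Left offset = (3700 − 1004.00)/2 = 1348.00 px; top offset = 0.
Bottom-right is two-thirds across and two-thirds down within the crop:
x = 1348.00 + 2 × 1004.00/3 ≈ 2017; y = 0.00 + 2 × 1255.00/3 ≈ 837.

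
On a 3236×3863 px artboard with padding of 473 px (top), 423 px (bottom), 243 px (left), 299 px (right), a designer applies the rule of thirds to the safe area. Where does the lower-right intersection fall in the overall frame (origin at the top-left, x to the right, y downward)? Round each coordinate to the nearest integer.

x = 2039 px, y = 2451 px

Content width = 3236 − 243 − 299 = 2694 px; content height = 3863 − 473 − 423 = 2967 px.
Lower-right is two-thirds across and two-thirds down within the safe area.
x = 243 + 2 × 2694/3 = 243 + 1796.00 ≈ 2039
y = 473 + 2 × 2967/3 = 473 + 1978.00 ≈ 2451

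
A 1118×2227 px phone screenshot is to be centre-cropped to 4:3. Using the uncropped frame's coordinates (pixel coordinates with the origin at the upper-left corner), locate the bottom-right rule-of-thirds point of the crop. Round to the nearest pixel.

(745, 1253)

1118/2227 < 4/3, so the 4:3 crop keeps the full width 1118 and trims height to 1118 × 3/4 = 838.50 px.
Top offset = (2227 − 838.50)/2 = 694.25 px; left offset = 0.
Bottom-right is two-thirds across and two-thirds down within the crop:
x = 0.00 + 2 × 1118.00/3 ≈ 745; y = 694.25 + 2 × 838.50/3 ≈ 1253.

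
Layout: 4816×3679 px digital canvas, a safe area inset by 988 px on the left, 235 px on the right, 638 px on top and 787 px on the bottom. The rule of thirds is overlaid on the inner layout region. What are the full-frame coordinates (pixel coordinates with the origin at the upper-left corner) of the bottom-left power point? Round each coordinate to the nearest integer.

Content width = 4816 − 988 − 235 = 3593 px; content height = 3679 − 638 − 787 = 2254 px.
Bottom-left is one-third across and two-thirds down within the inner layout region.
x = 988 + 1 × 3593/3 = 988 + 1197.67 ≈ 2186
y = 638 + 2 × 2254/3 = 638 + 1502.67 ≈ 2141

x = 2186 px, y = 2141 px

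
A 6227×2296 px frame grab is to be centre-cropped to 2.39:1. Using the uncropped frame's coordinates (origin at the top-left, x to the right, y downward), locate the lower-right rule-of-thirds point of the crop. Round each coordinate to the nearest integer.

(4028, 1531)

6227/2296 > 2.39/1, so the 2.39:1 crop keeps the full height 2296 and trims width to 2296 × 2.39/1 = 5487.44 px.
Left offset = (6227 − 5487.44)/2 = 369.78 px; top offset = 0.
Lower-right is two-thirds across and two-thirds down within the crop:
x = 369.78 + 2 × 5487.44/3 ≈ 4028; y = 0.00 + 2 × 2296.00/3 ≈ 1531.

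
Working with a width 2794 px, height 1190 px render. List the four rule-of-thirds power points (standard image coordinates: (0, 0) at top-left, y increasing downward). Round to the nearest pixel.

(931, 397), (1863, 397), (931, 793), (1863, 793)

One third of 2794 is 931.33; one third of 1190 is 396.67.
Vertical third lines at x = 931 and x = 1863; horizontal third lines at y = 397 and y = 793.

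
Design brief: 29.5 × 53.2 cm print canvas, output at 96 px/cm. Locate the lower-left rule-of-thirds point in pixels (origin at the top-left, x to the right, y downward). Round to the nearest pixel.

In pixels the canvas is 29.5 × 96 = 2832 wide and 53.2 × 96 = 5107.2 tall.
The lower-left point is one-third across and two-thirds down:
x = 1 × 2832/3 ≈ 944; y = 2 × 5107.2/3 ≈ 3405.

(944, 3405)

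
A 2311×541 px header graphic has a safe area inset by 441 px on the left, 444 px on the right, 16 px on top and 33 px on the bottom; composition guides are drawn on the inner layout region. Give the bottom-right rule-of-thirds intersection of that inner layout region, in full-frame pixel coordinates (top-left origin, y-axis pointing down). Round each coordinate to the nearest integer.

Content width = 2311 − 441 − 444 = 1426 px; content height = 541 − 16 − 33 = 492 px.
Bottom-right is two-thirds across and two-thirds down within the inner layout region.
x = 441 + 2 × 1426/3 = 441 + 950.67 ≈ 1392
y = 16 + 2 × 492/3 = 16 + 328.00 ≈ 344

(1392, 344)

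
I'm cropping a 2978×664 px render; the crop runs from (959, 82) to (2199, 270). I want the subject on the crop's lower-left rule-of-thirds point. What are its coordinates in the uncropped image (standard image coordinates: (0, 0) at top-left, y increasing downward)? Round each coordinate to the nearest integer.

x = 1372 px, y = 207 px

Crop width = 2199 − 959 = 1240 px; one third is 413.33 px.
Crop height = 270 − 82 = 188 px; one third is 62.67 px.
The lower-left point is one-third across and two-thirds down within the crop:
x = 959 + 1 × 413.33 ≈ 1372; y = 82 + 2 × 62.67 ≈ 207.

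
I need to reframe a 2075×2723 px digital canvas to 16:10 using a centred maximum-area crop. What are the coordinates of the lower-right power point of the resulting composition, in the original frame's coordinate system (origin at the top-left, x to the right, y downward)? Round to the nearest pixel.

2075/2723 < 16/10, so the 16:10 crop keeps the full width 2075 and trims height to 2075 × 10/16 = 1296.88 px.
Top offset = (2723 − 1296.88)/2 = 713.06 px; left offset = 0.
Lower-right is two-thirds across and two-thirds down within the crop:
x = 0.00 + 2 × 2075.00/3 ≈ 1383; y = 713.06 + 2 × 1296.88/3 ≈ 1578.

(1383, 1578)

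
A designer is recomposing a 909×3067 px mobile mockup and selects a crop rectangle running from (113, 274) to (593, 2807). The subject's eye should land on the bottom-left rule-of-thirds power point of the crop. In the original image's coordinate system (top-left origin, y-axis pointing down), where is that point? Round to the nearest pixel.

Crop width = 593 − 113 = 480 px; one third is 160.00 px.
Crop height = 2807 − 274 = 2533 px; one third is 844.33 px.
The bottom-left point is one-third across and two-thirds down within the crop:
x = 113 + 1 × 160.00 ≈ 273; y = 274 + 2 × 844.33 ≈ 1963.

(273, 1963)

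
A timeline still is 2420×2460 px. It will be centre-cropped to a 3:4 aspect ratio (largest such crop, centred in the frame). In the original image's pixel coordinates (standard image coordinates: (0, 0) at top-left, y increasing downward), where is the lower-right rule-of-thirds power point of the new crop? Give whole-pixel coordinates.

2420/2460 > 3/4, so the 3:4 crop keeps the full height 2460 and trims width to 2460 × 3/4 = 1845.00 px.
Left offset = (2420 − 1845.00)/2 = 287.50 px; top offset = 0.
Lower-right is two-thirds across and two-thirds down within the crop:
x = 287.50 + 2 × 1845.00/3 ≈ 1518; y = 0.00 + 2 × 2460.00/3 ≈ 1640.

(1518, 1640)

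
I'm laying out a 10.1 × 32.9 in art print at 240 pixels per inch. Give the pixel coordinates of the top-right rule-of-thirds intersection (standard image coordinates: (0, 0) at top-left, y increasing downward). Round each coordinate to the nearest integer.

(1616, 2632)

In pixels the canvas is 10.1 × 240 = 2424 wide and 32.9 × 240 = 7896 tall.
The top-right point is two-thirds across and one-third down:
x = 2 × 2424/3 ≈ 1616; y = 1 × 7896/3 ≈ 2632.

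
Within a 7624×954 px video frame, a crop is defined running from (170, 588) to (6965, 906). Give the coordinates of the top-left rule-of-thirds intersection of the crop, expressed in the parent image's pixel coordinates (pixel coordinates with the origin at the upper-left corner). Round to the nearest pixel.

x = 2435 px, y = 694 px

Crop width = 6965 − 170 = 6795 px; one third is 2265.00 px.
Crop height = 906 − 588 = 318 px; one third is 106.00 px.
The top-left point is one-third across and one-third down within the crop:
x = 170 + 1 × 2265.00 ≈ 2435; y = 588 + 1 × 106.00 ≈ 694.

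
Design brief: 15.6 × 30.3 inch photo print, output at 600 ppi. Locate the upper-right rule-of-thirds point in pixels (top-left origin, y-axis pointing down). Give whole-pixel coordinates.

In pixels the canvas is 15.6 × 600 = 9360 wide and 30.3 × 600 = 18180 tall.
The upper-right point is two-thirds across and one-third down:
x = 2 × 9360/3 ≈ 6240; y = 1 × 18180/3 ≈ 6060.

x = 6240 px, y = 6060 px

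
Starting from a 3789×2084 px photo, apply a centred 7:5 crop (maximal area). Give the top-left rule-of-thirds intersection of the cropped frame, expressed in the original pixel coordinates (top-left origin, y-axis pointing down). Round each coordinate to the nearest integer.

3789/2084 > 7/5, so the 7:5 crop keeps the full height 2084 and trims width to 2084 × 7/5 = 2917.60 px.
Left offset = (3789 − 2917.60)/2 = 435.70 px; top offset = 0.
Top-left is one-third across and one-third down within the crop:
x = 435.70 + 1 × 2917.60/3 ≈ 1408; y = 0.00 + 1 × 2084.00/3 ≈ 695.

x = 1408 px, y = 695 px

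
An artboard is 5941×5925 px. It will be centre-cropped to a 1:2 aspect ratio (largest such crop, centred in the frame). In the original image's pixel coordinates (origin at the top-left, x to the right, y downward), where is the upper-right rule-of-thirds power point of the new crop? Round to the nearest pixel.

5941/5925 > 1/2, so the 1:2 crop keeps the full height 5925 and trims width to 5925 × 1/2 = 2962.50 px.
Left offset = (5941 − 2962.50)/2 = 1489.25 px; top offset = 0.
Upper-right is two-thirds across and one-third down within the crop:
x = 1489.25 + 2 × 2962.50/3 ≈ 3464; y = 0.00 + 1 × 5925.00/3 ≈ 1975.

x = 3464 px, y = 1975 px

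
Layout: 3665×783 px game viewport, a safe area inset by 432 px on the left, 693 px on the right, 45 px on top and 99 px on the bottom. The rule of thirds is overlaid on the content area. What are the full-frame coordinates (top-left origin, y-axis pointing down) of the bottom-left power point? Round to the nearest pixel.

Content width = 3665 − 432 − 693 = 2540 px; content height = 783 − 45 − 99 = 639 px.
Bottom-left is one-third across and two-thirds down within the content area.
x = 432 + 1 × 2540/3 = 432 + 846.67 ≈ 1279
y = 45 + 2 × 639/3 = 45 + 426.00 ≈ 471

x = 1279 px, y = 471 px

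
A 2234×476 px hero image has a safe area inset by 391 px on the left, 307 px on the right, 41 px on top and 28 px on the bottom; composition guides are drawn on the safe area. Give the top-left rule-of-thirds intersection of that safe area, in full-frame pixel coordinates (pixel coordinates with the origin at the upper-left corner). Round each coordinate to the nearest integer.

(903, 177)

Content width = 2234 − 391 − 307 = 1536 px; content height = 476 − 41 − 28 = 407 px.
Top-left is one-third across and one-third down within the safe area.
x = 391 + 1 × 1536/3 = 391 + 512.00 ≈ 903
y = 41 + 1 × 407/3 = 41 + 135.67 ≈ 177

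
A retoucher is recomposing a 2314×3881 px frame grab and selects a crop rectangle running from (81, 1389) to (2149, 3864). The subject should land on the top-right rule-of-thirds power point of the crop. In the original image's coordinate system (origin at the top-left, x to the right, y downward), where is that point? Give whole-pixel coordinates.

Crop width = 2149 − 81 = 2068 px; one third is 689.33 px.
Crop height = 3864 − 1389 = 2475 px; one third is 825.00 px.
The top-right point is two-thirds across and one-third down within the crop:
x = 81 + 2 × 689.33 ≈ 1460; y = 1389 + 1 × 825.00 ≈ 2214.

(1460, 2214)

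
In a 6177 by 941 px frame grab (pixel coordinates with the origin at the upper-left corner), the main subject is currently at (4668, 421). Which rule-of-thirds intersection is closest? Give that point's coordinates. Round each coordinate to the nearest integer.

x = 4118 px, y = 314 px

Third lines: x ∈ {2059, 4118}, y ∈ {314, 627}.
4668 is closer to x = 4118; 421 is closer to y = 314.
So the nearest intersection is the upper-right power point.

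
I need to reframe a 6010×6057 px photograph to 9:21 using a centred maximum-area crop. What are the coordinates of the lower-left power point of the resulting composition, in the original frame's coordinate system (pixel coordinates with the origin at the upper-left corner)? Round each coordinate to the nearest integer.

(2572, 4038)

6010/6057 > 9/21, so the 9:21 crop keeps the full height 6057 and trims width to 6057 × 9/21 = 2595.86 px.
Left offset = (6010 − 2595.86)/2 = 1707.07 px; top offset = 0.
Lower-left is one-third across and two-thirds down within the crop:
x = 1707.07 + 1 × 2595.86/3 ≈ 2572; y = 0.00 + 2 × 6057.00/3 ≈ 4038.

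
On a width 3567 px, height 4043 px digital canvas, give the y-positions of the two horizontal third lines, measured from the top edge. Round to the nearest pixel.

y = 1348 px and y = 2695 px

4043 / 3 = 1347.67, so the horizontal lines sit at one and two thirds of 4043.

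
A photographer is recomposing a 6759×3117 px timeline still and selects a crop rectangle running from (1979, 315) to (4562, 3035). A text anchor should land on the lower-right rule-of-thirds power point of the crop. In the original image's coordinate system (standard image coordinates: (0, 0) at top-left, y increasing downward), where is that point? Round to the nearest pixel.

x = 3701 px, y = 2128 px

Crop width = 4562 − 1979 = 2583 px; one third is 861.00 px.
Crop height = 3035 − 315 = 2720 px; one third is 906.67 px.
The lower-right point is two-thirds across and two-thirds down within the crop:
x = 1979 + 2 × 861.00 ≈ 3701; y = 315 + 2 × 906.67 ≈ 2128.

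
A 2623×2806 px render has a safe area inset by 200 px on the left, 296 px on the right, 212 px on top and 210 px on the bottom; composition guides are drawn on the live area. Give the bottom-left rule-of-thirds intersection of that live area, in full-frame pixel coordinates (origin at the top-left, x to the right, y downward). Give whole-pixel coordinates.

x = 909 px, y = 1801 px

Content width = 2623 − 200 − 296 = 2127 px; content height = 2806 − 212 − 210 = 2384 px.
Bottom-left is one-third across and two-thirds down within the live area.
x = 200 + 1 × 2127/3 = 200 + 709.00 ≈ 909
y = 212 + 2 × 2384/3 = 212 + 1589.33 ≈ 1801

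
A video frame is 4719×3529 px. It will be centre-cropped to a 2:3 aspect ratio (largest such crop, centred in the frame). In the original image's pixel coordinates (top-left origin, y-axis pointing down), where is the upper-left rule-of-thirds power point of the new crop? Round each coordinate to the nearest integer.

(1967, 1176)

4719/3529 > 2/3, so the 2:3 crop keeps the full height 3529 and trims width to 3529 × 2/3 = 2352.67 px.
Left offset = (4719 − 2352.67)/2 = 1183.17 px; top offset = 0.
Upper-left is one-third across and one-third down within the crop:
x = 1183.17 + 1 × 2352.67/3 ≈ 1967; y = 0.00 + 1 × 3529.00/3 ≈ 1176.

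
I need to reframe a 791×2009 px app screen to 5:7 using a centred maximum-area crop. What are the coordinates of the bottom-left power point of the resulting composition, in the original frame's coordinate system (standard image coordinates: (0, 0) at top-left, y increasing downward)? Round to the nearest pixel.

(264, 1189)

791/2009 < 5/7, so the 5:7 crop keeps the full width 791 and trims height to 791 × 7/5 = 1107.40 px.
Top offset = (2009 − 1107.40)/2 = 450.80 px; left offset = 0.
Bottom-left is one-third across and two-thirds down within the crop:
x = 0.00 + 1 × 791.00/3 ≈ 264; y = 450.80 + 2 × 1107.40/3 ≈ 1189.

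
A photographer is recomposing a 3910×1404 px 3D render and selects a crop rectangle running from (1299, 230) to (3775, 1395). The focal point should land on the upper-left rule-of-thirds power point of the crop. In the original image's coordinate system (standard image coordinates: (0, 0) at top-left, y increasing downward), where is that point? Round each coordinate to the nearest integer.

Crop width = 3775 − 1299 = 2476 px; one third is 825.33 px.
Crop height = 1395 − 230 = 1165 px; one third is 388.33 px.
The upper-left point is one-third across and one-third down within the crop:
x = 1299 + 1 × 825.33 ≈ 2124; y = 230 + 1 × 388.33 ≈ 618.

(2124, 618)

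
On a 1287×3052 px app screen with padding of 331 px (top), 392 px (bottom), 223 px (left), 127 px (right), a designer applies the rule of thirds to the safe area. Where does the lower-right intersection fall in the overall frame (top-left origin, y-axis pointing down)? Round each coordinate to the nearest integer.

Content width = 1287 − 223 − 127 = 937 px; content height = 3052 − 331 − 392 = 2329 px.
Lower-right is two-thirds across and two-thirds down within the safe area.
x = 223 + 2 × 937/3 = 223 + 624.67 ≈ 848
y = 331 + 2 × 2329/3 = 331 + 1552.67 ≈ 1884

x = 848 px, y = 1884 px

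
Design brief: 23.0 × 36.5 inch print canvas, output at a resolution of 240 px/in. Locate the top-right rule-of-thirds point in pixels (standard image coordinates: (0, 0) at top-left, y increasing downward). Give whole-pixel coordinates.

In pixels the canvas is 23.0 × 240 = 5520 wide and 36.5 × 240 = 8760 tall.
The top-right point is two-thirds across and one-third down:
x = 2 × 5520/3 ≈ 3680; y = 1 × 8760/3 ≈ 2920.

(3680, 2920)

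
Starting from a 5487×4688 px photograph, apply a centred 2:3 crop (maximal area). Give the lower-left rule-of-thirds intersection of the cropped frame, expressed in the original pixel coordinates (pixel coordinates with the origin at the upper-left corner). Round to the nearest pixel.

(2223, 3125)

5487/4688 > 2/3, so the 2:3 crop keeps the full height 4688 and trims width to 4688 × 2/3 = 3125.33 px.
Left offset = (5487 − 3125.33)/2 = 1180.83 px; top offset = 0.
Lower-left is one-third across and two-thirds down within the crop:
x = 1180.83 + 1 × 3125.33/3 ≈ 2223; y = 0.00 + 2 × 4688.00/3 ≈ 3125.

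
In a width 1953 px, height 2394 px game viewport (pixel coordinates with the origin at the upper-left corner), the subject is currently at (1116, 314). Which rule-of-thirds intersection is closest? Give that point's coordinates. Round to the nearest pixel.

(1302, 798)

Third lines: x ∈ {651, 1302}, y ∈ {798, 1596}.
1116 is closer to x = 1302; 314 is closer to y = 798.
So the nearest intersection is the upper-right power point.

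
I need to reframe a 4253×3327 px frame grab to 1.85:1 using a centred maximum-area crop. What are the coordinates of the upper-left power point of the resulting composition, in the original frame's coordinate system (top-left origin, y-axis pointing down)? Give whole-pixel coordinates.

(1418, 1280)

4253/3327 < 1.85/1, so the 1.85:1 crop keeps the full width 4253 and trims height to 4253 × 1/1.85 = 2298.92 px.
Top offset = (3327 − 2298.92)/2 = 514.04 px; left offset = 0.
Upper-left is one-third across and one-third down within the crop:
x = 0.00 + 1 × 4253.00/3 ≈ 1418; y = 514.04 + 1 × 2298.92/3 ≈ 1280.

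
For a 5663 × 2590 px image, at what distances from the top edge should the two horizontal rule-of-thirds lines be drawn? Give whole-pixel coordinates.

2590 / 3 = 863.33, so the horizontal lines sit at one and two thirds of 2590.

863 px and 1727 px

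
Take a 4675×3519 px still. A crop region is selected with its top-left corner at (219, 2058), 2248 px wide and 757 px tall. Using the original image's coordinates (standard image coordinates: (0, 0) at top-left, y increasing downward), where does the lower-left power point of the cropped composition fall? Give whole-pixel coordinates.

x = 968 px, y = 2563 px

One third of the crop width 2248 is 749.33 px.
One third of the crop height 757 is 252.33 px.
The lower-left point is one-third across and two-thirds down within the crop:
x = 219 + 1 × 749.33 ≈ 968; y = 2058 + 2 × 252.33 ≈ 2563.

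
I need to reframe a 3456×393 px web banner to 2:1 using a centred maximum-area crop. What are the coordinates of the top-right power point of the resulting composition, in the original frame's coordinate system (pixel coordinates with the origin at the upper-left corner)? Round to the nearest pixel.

3456/393 > 2/1, so the 2:1 crop keeps the full height 393 and trims width to 393 × 2/1 = 786.00 px.
Left offset = (3456 − 786.00)/2 = 1335.00 px; top offset = 0.
Top-right is two-thirds across and one-third down within the crop:
x = 1335.00 + 2 × 786.00/3 ≈ 1859; y = 0.00 + 1 × 393.00/3 ≈ 131.

(1859, 131)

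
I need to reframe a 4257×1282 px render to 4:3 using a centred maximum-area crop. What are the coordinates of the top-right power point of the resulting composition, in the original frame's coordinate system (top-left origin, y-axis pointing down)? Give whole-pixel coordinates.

(2413, 427)

4257/1282 > 4/3, so the 4:3 crop keeps the full height 1282 and trims width to 1282 × 4/3 = 1709.33 px.
Left offset = (4257 − 1709.33)/2 = 1273.83 px; top offset = 0.
Top-right is two-thirds across and one-third down within the crop:
x = 1273.83 + 2 × 1709.33/3 ≈ 2413; y = 0.00 + 1 × 1282.00/3 ≈ 427.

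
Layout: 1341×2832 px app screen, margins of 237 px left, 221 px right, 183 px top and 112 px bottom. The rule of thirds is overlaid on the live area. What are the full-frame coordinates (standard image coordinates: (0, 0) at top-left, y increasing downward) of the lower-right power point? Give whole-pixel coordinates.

x = 826 px, y = 1874 px

Content width = 1341 − 237 − 221 = 883 px; content height = 2832 − 183 − 112 = 2537 px.
Lower-right is two-thirds across and two-thirds down within the live area.
x = 237 + 2 × 883/3 = 237 + 588.67 ≈ 826
y = 183 + 2 × 2537/3 = 183 + 1691.33 ≈ 1874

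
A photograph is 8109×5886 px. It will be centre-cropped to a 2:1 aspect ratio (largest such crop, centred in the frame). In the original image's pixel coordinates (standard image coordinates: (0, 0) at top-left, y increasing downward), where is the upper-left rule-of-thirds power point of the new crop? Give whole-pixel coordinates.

8109/5886 < 2/1, so the 2:1 crop keeps the full width 8109 and trims height to 8109 × 1/2 = 4054.50 px.
Top offset = (5886 − 4054.50)/2 = 915.75 px; left offset = 0.
Upper-left is one-third across and one-third down within the crop:
x = 0.00 + 1 × 8109.00/3 ≈ 2703; y = 915.75 + 1 × 4054.50/3 ≈ 2267.

x = 2703 px, y = 2267 px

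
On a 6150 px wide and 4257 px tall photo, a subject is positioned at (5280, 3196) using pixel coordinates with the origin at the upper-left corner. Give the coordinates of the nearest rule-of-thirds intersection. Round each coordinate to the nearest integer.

Third lines: x ∈ {2050, 4100}, y ∈ {1419, 2838}.
5280 is closer to x = 4100; 3196 is closer to y = 2838.
So the nearest intersection is the lower-right power point.

(4100, 2838)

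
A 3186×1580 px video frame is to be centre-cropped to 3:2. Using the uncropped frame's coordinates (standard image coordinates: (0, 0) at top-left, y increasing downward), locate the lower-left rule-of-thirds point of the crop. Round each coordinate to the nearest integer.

(1198, 1053)

3186/1580 > 3/2, so the 3:2 crop keeps the full height 1580 and trims width to 1580 × 3/2 = 2370.00 px.
Left offset = (3186 − 2370.00)/2 = 408.00 px; top offset = 0.
Lower-left is one-third across and two-thirds down within the crop:
x = 408.00 + 1 × 2370.00/3 ≈ 1198; y = 0.00 + 2 × 1580.00/3 ≈ 1053.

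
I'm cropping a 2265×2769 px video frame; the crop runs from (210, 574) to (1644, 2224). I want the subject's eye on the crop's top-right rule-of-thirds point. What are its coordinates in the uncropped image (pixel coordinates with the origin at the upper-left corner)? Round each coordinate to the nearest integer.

Crop width = 1644 − 210 = 1434 px; one third is 478.00 px.
Crop height = 2224 − 574 = 1650 px; one third is 550.00 px.
The top-right point is two-thirds across and one-third down within the crop:
x = 210 + 2 × 478.00 ≈ 1166; y = 574 + 1 × 550.00 ≈ 1124.

x = 1166 px, y = 1124 px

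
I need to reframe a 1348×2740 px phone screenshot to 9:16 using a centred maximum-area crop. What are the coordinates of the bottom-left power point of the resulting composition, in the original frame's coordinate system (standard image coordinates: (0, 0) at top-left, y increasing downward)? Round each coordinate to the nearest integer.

x = 449 px, y = 1769 px

1348/2740 < 9/16, so the 9:16 crop keeps the full width 1348 and trims height to 1348 × 16/9 = 2396.44 px.
Top offset = (2740 − 2396.44)/2 = 171.78 px; left offset = 0.
Bottom-left is one-third across and two-thirds down within the crop:
x = 0.00 + 1 × 1348.00/3 ≈ 449; y = 171.78 + 2 × 2396.44/3 ≈ 1769.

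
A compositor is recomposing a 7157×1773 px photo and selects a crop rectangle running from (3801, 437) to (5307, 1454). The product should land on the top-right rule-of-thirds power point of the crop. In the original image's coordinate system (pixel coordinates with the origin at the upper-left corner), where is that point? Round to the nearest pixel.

x = 4805 px, y = 776 px

Crop width = 5307 − 3801 = 1506 px; one third is 502.00 px.
Crop height = 1454 − 437 = 1017 px; one third is 339.00 px.
The top-right point is two-thirds across and one-third down within the crop:
x = 3801 + 2 × 502.00 ≈ 4805; y = 437 + 1 × 339.00 ≈ 776.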